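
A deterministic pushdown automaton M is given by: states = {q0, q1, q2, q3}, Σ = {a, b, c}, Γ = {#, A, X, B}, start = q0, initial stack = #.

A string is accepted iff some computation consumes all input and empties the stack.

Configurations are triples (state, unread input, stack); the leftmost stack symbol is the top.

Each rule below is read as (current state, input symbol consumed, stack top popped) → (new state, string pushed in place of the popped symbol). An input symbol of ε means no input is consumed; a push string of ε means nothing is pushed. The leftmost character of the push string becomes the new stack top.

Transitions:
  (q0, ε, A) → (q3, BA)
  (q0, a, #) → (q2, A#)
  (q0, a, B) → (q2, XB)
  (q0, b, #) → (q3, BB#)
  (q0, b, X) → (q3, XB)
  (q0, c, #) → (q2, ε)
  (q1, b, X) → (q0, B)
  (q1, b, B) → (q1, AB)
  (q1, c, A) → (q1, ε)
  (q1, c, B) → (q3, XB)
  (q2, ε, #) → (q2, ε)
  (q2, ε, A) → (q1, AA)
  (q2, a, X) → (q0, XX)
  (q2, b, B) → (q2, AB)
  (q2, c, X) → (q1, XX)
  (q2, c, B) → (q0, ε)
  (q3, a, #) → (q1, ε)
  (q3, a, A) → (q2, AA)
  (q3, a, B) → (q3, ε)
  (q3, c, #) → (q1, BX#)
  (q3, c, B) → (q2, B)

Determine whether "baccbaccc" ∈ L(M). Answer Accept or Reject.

(q0, baccbaccc, #)
  read b, top #: go to q3, push BB# → (q3, accbaccc, BB#)
  read a, top B: go to q3, push ε → (q3, ccbaccc, B#)
  read c, top B: go to q2, push B → (q2, cbaccc, B#)
  read c, top B: go to q0, push ε → (q0, baccc, #)
  read b, top #: go to q3, push BB# → (q3, accc, BB#)
  read a, top B: go to q3, push ε → (q3, ccc, B#)
  read c, top B: go to q2, push B → (q2, cc, B#)
  read c, top B: go to q0, push ε → (q0, c, #)
  read c, top #: go to q2, push ε → (q2, ε, ε)
All input consumed and the stack is empty.

Accept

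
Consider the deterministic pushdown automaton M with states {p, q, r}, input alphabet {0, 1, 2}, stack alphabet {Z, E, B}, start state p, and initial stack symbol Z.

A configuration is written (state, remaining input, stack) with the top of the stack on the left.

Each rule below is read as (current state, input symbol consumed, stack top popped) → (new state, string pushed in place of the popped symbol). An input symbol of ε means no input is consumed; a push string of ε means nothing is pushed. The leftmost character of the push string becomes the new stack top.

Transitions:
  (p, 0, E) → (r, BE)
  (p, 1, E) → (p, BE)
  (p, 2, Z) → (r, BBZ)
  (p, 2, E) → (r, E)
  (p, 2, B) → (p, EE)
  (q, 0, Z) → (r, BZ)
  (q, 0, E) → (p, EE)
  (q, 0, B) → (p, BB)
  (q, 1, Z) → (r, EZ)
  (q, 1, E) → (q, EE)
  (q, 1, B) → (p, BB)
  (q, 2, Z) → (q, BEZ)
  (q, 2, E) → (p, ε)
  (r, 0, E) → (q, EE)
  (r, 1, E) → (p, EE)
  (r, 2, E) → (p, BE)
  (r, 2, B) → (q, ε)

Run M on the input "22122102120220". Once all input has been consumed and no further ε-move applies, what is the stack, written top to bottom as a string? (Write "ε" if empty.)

(p, 22122102120220, Z) ⊢ (r, 2122102120220, BBZ) ⊢ (q, 122102120220, BZ) ⊢ (p, 22102120220, BBZ) ⊢ (p, 2102120220, EEBZ) ⊢ (r, 102120220, EEBZ) ⊢ (p, 02120220, EEEBZ) ⊢ (r, 2120220, BEEEBZ) ⊢ (q, 120220, EEEBZ) ⊢ (q, 20220, EEEEBZ) ⊢ (p, 0220, EEEBZ) ⊢ (r, 220, BEEEBZ) ⊢ (q, 20, EEEBZ) ⊢ (p, 0, EEBZ) ⊢ (r, ε, BEEBZ)
All input consumed in state r with stack BEEBZ.

BEEBZ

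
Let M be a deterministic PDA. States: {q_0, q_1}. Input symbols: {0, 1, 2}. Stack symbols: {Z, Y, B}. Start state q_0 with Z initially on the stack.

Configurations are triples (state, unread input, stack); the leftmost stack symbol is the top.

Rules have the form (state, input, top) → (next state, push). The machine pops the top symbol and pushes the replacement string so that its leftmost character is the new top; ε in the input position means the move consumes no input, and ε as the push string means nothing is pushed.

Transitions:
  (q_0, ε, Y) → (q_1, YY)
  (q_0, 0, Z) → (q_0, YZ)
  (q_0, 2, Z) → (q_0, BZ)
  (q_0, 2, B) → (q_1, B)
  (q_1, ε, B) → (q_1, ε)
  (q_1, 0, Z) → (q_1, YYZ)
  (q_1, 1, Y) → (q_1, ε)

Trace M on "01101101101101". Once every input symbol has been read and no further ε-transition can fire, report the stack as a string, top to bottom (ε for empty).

YZ

(q_0, 01101101101101, Z)
  read 0, top Z: go to q_0, push YZ → (q_0, 1101101101101, YZ)
  ε-move, top Y: go to q_1, push YY → (q_1, 1101101101101, YYZ)
  read 1, top Y: go to q_1, push ε → (q_1, 101101101101, YZ)
  read 1, top Y: go to q_1, push ε → (q_1, 01101101101, Z)
  read 0, top Z: go to q_1, push YYZ → (q_1, 1101101101, YYZ)
  read 1, top Y: go to q_1, push ε → (q_1, 101101101, YZ)
  read 1, top Y: go to q_1, push ε → (q_1, 01101101, Z)
  read 0, top Z: go to q_1, push YYZ → (q_1, 1101101, YYZ)
  read 1, top Y: go to q_1, push ε → (q_1, 101101, YZ)
  read 1, top Y: go to q_1, push ε → (q_1, 01101, Z)
  read 0, top Z: go to q_1, push YYZ → (q_1, 1101, YYZ)
  read 1, top Y: go to q_1, push ε → (q_1, 101, YZ)
  read 1, top Y: go to q_1, push ε → (q_1, 01, Z)
  read 0, top Z: go to q_1, push YYZ → (q_1, 1, YYZ)
  read 1, top Y: go to q_1, push ε → (q_1, ε, YZ)
All input consumed in state q_1 with stack YZ.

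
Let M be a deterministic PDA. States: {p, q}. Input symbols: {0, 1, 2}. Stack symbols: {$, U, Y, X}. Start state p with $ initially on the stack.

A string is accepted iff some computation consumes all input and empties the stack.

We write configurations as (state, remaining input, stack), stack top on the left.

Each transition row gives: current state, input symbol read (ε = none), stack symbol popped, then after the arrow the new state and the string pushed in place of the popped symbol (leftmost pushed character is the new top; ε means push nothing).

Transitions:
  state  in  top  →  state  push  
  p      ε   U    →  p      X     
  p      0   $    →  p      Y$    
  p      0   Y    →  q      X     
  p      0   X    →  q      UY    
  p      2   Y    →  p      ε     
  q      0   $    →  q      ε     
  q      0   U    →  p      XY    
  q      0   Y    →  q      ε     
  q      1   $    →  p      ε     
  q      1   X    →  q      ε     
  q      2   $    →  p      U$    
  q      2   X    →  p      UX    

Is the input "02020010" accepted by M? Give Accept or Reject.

(p, 02020010, $)
  read 0, top $: go to p, push Y$ → (p, 2020010, Y$)
  read 2, top Y: go to p, push ε → (p, 020010, $)
  read 0, top $: go to p, push Y$ → (p, 20010, Y$)
  read 2, top Y: go to p, push ε → (p, 0010, $)
  read 0, top $: go to p, push Y$ → (p, 010, Y$)
  read 0, top Y: go to q, push X → (q, 10, X$)
  read 1, top X: go to q, push ε → (q, 0, $)
  read 0, top $: go to q, push ε → (q, ε, ε)
All input consumed and the stack is empty.

Accept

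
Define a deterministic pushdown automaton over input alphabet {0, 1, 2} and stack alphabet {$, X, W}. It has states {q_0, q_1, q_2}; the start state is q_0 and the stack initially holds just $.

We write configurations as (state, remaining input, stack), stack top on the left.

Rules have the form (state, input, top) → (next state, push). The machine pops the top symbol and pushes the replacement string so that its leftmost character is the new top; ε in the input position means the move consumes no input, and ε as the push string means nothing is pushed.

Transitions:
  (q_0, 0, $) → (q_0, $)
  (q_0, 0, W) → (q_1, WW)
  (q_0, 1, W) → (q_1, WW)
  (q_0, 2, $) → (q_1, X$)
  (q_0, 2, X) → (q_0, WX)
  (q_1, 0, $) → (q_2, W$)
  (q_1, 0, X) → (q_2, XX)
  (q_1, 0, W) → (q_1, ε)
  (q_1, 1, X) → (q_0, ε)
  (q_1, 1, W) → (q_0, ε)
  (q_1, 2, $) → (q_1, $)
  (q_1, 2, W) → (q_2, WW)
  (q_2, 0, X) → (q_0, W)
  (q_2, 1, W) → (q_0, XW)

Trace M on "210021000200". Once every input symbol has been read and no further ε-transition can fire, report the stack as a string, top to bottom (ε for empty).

WX$

(q_0, 210021000200, $)
  read 2, top $: go to q_1, push X$ → (q_1, 10021000200, X$)
  read 1, top X: go to q_0, push ε → (q_0, 0021000200, $)
  read 0, top $: go to q_0, push $ → (q_0, 021000200, $)
  read 0, top $: go to q_0, push $ → (q_0, 21000200, $)
  read 2, top $: go to q_1, push X$ → (q_1, 1000200, X$)
  read 1, top X: go to q_0, push ε → (q_0, 000200, $)
  read 0, top $: go to q_0, push $ → (q_0, 00200, $)
  read 0, top $: go to q_0, push $ → (q_0, 0200, $)
  read 0, top $: go to q_0, push $ → (q_0, 200, $)
  read 2, top $: go to q_1, push X$ → (q_1, 00, X$)
  read 0, top X: go to q_2, push XX → (q_2, 0, XX$)
  read 0, top X: go to q_0, push W → (q_0, ε, WX$)
All input consumed in state q_0 with stack WX$.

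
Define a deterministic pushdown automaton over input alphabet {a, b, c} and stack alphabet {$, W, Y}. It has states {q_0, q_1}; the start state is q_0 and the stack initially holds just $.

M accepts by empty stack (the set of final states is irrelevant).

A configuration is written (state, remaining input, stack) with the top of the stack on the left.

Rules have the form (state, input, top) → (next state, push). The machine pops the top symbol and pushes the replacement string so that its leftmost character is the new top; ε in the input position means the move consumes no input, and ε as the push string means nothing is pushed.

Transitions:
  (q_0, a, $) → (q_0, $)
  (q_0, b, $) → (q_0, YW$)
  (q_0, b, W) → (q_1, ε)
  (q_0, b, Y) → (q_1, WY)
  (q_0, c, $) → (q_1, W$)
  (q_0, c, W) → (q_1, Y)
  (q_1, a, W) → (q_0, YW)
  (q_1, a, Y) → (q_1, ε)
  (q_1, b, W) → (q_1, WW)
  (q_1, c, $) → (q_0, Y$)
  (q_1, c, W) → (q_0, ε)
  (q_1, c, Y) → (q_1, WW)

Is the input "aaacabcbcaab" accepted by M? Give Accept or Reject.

(q_0, aaacabcbcaab, $)
  read a, top $: go to q_0, push $ → (q_0, aacabcbcaab, $)
  read a, top $: go to q_0, push $ → (q_0, acabcbcaab, $)
  read a, top $: go to q_0, push $ → (q_0, cabcbcaab, $)
  read c, top $: go to q_1, push W$ → (q_1, abcbcaab, W$)
  read a, top W: go to q_0, push YW → (q_0, bcbcaab, YW$)
  read b, top Y: go to q_1, push WY → (q_1, cbcaab, WYW$)
  read c, top W: go to q_0, push ε → (q_0, bcaab, YW$)
  read b, top Y: go to q_1, push WY → (q_1, caab, WYW$)
  read c, top W: go to q_0, push ε → (q_0, aab, YW$)
No transition applies at (q_0, aab, YW$); input not fully consumed.

Reject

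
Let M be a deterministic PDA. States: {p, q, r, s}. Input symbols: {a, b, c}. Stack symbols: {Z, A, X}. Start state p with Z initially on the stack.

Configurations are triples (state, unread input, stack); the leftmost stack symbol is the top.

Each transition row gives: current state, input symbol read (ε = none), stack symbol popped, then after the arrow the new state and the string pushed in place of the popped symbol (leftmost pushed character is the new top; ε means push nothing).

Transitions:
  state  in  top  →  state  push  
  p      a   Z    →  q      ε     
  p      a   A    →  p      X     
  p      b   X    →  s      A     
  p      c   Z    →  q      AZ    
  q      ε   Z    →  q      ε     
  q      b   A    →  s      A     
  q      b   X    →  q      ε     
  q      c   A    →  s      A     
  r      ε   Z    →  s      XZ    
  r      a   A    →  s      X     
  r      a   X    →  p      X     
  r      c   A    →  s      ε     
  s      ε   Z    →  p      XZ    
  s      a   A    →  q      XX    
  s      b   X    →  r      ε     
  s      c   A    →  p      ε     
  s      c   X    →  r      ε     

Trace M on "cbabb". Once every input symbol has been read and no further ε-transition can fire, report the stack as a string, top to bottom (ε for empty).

(p, cbabb, Z)
  read c, top Z: go to q, push AZ → (q, babb, AZ)
  read b, top A: go to s, push A → (s, abb, AZ)
  read a, top A: go to q, push XX → (q, bb, XXZ)
  read b, top X: go to q, push ε → (q, b, XZ)
  read b, top X: go to q, push ε → (q, ε, Z)
  ε-move, top Z: go to q, push ε → (q, ε, ε)
All input consumed in state q with stack ε.

ε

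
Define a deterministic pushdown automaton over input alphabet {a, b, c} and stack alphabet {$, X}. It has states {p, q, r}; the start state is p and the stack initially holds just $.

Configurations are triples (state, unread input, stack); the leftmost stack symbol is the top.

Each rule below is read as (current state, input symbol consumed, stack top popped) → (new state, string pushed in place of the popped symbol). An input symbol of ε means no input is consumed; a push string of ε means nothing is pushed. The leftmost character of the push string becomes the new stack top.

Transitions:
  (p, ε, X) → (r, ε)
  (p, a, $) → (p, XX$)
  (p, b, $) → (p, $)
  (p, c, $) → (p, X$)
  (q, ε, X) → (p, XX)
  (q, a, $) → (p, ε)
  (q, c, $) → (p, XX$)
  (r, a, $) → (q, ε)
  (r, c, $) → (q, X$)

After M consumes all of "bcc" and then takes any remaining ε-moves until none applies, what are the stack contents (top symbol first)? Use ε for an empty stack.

X$

(p, bcc, $)
  read b, top $: go to p, push $ → (p, cc, $)
  read c, top $: go to p, push X$ → (p, c, X$)
  ε-move, top X: go to r, push ε → (r, c, $)
  read c, top $: go to q, push X$ → (q, ε, X$)
  ε-move, top X: go to p, push XX → (p, ε, XX$)
  ε-move, top X: go to r, push ε → (r, ε, X$)
All input consumed in state r with stack X$.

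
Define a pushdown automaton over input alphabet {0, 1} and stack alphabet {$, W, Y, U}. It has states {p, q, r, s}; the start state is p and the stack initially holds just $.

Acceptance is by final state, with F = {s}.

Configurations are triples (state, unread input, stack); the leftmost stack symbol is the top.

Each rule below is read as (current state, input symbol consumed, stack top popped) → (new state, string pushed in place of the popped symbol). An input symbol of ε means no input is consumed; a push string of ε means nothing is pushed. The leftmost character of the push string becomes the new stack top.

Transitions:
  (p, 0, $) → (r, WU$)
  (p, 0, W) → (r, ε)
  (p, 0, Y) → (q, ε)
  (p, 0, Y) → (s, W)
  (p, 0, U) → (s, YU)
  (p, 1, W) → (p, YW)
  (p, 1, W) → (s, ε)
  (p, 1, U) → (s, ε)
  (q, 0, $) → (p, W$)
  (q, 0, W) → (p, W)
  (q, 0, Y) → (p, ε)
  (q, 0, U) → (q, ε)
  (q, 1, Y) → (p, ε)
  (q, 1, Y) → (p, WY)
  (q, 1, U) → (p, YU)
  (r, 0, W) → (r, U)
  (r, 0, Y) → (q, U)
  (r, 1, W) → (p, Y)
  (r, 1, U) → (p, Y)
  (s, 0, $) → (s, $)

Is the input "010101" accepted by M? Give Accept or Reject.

Reject

No computation consumes all input and reaches a final state.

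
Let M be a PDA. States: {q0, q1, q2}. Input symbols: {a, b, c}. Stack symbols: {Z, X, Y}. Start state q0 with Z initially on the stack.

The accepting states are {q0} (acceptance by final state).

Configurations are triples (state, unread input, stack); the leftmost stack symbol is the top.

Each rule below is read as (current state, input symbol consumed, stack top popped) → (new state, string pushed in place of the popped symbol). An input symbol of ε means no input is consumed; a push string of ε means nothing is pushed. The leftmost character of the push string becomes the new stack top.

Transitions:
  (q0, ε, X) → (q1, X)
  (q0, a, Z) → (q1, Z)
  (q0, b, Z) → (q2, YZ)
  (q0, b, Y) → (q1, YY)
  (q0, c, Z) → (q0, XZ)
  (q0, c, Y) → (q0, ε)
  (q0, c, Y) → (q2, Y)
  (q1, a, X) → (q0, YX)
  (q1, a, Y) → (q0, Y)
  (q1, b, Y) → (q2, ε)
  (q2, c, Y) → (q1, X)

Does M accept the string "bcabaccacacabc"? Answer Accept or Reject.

No computation consumes all input and reaches a final state.

Reject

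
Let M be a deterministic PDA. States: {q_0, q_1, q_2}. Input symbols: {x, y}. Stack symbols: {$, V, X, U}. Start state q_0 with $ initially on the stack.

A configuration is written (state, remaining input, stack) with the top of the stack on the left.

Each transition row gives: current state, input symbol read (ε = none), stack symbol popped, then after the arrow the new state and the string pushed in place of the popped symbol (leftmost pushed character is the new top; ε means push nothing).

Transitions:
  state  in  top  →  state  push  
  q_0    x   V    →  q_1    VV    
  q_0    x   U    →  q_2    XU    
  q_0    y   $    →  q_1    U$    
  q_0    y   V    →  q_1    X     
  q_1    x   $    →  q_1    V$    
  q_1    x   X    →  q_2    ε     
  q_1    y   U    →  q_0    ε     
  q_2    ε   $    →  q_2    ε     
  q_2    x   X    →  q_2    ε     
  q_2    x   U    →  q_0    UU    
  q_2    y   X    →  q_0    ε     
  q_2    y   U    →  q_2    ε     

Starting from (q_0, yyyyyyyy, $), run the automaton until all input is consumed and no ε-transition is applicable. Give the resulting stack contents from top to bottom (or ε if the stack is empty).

$

(q_0, yyyyyyyy, $)
  read y, top $: go to q_1, push U$ → (q_1, yyyyyyy, U$)
  read y, top U: go to q_0, push ε → (q_0, yyyyyy, $)
  read y, top $: go to q_1, push U$ → (q_1, yyyyy, U$)
  read y, top U: go to q_0, push ε → (q_0, yyyy, $)
  read y, top $: go to q_1, push U$ → (q_1, yyy, U$)
  read y, top U: go to q_0, push ε → (q_0, yy, $)
  read y, top $: go to q_1, push U$ → (q_1, y, U$)
  read y, top U: go to q_0, push ε → (q_0, ε, $)
All input consumed in state q_0 with stack $.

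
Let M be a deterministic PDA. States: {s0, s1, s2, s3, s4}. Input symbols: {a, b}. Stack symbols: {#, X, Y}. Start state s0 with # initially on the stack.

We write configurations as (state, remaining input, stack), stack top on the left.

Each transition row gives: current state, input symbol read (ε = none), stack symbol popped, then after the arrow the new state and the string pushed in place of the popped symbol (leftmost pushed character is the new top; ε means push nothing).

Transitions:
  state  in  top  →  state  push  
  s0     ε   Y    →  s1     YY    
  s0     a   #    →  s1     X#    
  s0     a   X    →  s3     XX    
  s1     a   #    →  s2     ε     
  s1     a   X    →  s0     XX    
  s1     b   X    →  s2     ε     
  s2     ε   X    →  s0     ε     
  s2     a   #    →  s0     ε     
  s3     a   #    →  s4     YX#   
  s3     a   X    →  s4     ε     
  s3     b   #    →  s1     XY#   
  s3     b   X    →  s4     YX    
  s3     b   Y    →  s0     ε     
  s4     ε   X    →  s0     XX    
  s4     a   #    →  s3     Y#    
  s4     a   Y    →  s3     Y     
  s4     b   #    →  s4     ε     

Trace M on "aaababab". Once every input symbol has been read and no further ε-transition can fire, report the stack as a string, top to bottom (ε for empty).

(s0, aaababab, #) ⊢ (s1, aababab, X#) ⊢ (s0, ababab, XX#) ⊢ (s3, babab, XXX#) ⊢ (s4, abab, YXXX#) ⊢ (s3, bab, YXXX#) ⊢ (s0, ab, XXX#) ⊢ (s3, b, XXXX#) ⊢ (s4, ε, YXXXX#)
All input consumed in state s4 with stack YXXXX#.

YXXXX#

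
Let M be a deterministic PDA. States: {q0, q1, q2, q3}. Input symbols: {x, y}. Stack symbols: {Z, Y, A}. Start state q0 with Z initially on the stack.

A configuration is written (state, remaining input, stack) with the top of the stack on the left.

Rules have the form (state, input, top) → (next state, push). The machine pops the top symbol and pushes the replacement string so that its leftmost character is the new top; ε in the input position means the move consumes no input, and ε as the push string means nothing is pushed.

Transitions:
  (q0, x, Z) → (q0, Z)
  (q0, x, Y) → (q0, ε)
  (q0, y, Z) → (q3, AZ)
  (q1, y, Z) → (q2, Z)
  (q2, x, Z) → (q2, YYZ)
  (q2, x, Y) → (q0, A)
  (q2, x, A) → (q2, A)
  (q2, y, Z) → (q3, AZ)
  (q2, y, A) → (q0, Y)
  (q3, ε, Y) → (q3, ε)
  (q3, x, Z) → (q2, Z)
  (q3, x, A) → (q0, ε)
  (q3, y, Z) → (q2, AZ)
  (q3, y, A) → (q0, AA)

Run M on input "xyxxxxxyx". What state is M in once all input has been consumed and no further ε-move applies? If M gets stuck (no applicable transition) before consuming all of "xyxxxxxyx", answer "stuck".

q0

(q0, xyxxxxxyx, Z)
  read x, top Z: go to q0, push Z → (q0, yxxxxxyx, Z)
  read y, top Z: go to q3, push AZ → (q3, xxxxxyx, AZ)
  read x, top A: go to q0, push ε → (q0, xxxxyx, Z)
  read x, top Z: go to q0, push Z → (q0, xxxyx, Z)
  read x, top Z: go to q0, push Z → (q0, xxyx, Z)
  read x, top Z: go to q0, push Z → (q0, xyx, Z)
  read x, top Z: go to q0, push Z → (q0, yx, Z)
  read y, top Z: go to q3, push AZ → (q3, x, AZ)
  read x, top A: go to q0, push ε → (q0, ε, Z)
All input consumed; M is in state q0.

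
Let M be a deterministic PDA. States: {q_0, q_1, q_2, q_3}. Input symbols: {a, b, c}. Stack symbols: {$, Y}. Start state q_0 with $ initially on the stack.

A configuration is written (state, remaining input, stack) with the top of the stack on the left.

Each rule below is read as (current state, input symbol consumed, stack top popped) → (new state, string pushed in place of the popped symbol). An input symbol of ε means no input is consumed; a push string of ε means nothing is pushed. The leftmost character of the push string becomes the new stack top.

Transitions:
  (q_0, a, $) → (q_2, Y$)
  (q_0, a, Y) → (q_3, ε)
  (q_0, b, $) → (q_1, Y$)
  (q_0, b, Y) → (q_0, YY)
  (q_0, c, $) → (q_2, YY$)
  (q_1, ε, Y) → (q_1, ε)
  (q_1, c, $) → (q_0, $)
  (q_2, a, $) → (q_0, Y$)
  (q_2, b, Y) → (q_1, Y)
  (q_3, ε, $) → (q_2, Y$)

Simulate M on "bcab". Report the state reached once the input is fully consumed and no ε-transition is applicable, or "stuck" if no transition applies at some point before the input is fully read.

(q_0, bcab, $)
  read b, top $: go to q_1, push Y$ → (q_1, cab, Y$)
  ε-move, top Y: go to q_1, push ε → (q_1, cab, $)
  read c, top $: go to q_0, push $ → (q_0, ab, $)
  read a, top $: go to q_2, push Y$ → (q_2, b, Y$)
  read b, top Y: go to q_1, push Y → (q_1, ε, Y$)
  ε-move, top Y: go to q_1, push ε → (q_1, ε, $)
All input consumed; M is in state q_1.

q_1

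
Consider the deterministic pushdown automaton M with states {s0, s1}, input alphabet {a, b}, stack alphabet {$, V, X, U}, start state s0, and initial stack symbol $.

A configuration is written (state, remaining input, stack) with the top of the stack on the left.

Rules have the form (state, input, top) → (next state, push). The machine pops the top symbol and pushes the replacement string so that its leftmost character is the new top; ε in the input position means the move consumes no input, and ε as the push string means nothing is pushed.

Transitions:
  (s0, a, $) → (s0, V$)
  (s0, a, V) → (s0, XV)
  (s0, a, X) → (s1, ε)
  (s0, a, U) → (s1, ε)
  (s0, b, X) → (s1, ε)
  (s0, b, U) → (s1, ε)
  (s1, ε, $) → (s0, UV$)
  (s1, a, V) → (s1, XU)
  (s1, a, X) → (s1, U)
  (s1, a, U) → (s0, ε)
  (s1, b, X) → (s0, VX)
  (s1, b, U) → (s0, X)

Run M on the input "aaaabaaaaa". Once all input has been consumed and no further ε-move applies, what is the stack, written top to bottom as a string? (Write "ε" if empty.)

UXU$

(s0, aaaabaaaaa, $)
  read a, top $: go to s0, push V$ → (s0, aaabaaaaa, V$)
  read a, top V: go to s0, push XV → (s0, aabaaaaa, XV$)
  read a, top X: go to s1, push ε → (s1, abaaaaa, V$)
  read a, top V: go to s1, push XU → (s1, baaaaa, XU$)
  read b, top X: go to s0, push VX → (s0, aaaaa, VXU$)
  read a, top V: go to s0, push XV → (s0, aaaa, XVXU$)
  read a, top X: go to s1, push ε → (s1, aaa, VXU$)
  read a, top V: go to s1, push XU → (s1, aa, XUXU$)
  read a, top X: go to s1, push U → (s1, a, UUXU$)
  read a, top U: go to s0, push ε → (s0, ε, UXU$)
All input consumed in state s0 with stack UXU$.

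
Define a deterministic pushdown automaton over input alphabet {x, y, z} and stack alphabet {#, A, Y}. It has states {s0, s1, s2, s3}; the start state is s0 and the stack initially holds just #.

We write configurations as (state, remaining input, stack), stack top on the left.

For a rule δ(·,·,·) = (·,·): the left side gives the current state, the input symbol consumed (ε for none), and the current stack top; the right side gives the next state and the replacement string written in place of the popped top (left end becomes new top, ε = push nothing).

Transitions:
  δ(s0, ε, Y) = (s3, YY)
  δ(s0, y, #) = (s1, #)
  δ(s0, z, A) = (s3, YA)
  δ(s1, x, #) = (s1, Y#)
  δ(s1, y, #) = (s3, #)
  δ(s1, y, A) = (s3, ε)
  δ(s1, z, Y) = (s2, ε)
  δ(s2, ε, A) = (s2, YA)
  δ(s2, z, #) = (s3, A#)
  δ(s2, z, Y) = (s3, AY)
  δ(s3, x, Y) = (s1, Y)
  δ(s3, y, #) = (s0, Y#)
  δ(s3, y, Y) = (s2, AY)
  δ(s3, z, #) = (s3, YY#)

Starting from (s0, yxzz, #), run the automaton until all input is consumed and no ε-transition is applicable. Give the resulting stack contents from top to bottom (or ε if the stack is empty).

(s0, yxzz, #)
  read y, top #: go to s1, push # → (s1, xzz, #)
  read x, top #: go to s1, push Y# → (s1, zz, Y#)
  read z, top Y: go to s2, push ε → (s2, z, #)
  read z, top #: go to s3, push A# → (s3, ε, A#)
All input consumed in state s3 with stack A#.

A#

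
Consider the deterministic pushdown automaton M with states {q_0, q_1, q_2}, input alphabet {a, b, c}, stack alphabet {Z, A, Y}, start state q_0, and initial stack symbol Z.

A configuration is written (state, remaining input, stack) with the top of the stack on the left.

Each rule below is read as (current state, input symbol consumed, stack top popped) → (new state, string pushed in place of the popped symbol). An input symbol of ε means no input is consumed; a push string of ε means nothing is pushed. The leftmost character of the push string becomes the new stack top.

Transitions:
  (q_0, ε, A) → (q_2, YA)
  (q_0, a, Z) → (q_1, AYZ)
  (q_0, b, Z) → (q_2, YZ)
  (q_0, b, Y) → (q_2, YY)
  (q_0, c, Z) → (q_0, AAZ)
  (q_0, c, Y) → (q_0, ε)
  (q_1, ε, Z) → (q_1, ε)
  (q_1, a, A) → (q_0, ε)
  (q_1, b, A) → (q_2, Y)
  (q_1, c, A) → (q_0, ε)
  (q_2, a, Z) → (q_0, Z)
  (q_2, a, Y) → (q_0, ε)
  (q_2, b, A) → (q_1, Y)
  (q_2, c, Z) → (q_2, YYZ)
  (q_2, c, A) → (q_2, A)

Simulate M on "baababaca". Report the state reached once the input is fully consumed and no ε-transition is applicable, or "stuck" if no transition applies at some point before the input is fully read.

q_1

(q_0, baababaca, Z)
  read b, top Z: go to q_2, push YZ → (q_2, aababaca, YZ)
  read a, top Y: go to q_0, push ε → (q_0, ababaca, Z)
  read a, top Z: go to q_1, push AYZ → (q_1, babaca, AYZ)
  read b, top A: go to q_2, push Y → (q_2, abaca, YYZ)
  read a, top Y: go to q_0, push ε → (q_0, baca, YZ)
  read b, top Y: go to q_2, push YY → (q_2, aca, YYZ)
  read a, top Y: go to q_0, push ε → (q_0, ca, YZ)
  read c, top Y: go to q_0, push ε → (q_0, a, Z)
  read a, top Z: go to q_1, push AYZ → (q_1, ε, AYZ)
All input consumed; M is in state q_1.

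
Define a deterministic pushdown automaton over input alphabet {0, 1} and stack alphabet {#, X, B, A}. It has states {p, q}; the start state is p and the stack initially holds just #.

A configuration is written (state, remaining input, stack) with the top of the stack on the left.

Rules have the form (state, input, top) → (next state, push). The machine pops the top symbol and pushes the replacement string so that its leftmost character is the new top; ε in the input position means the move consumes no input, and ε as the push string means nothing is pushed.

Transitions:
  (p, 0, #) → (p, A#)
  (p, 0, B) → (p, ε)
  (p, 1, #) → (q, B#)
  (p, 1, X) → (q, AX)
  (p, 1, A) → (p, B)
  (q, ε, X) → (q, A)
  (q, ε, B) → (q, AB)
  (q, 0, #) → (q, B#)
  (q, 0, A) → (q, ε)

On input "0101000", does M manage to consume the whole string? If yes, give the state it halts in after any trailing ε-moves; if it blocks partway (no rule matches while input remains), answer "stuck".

(p, 0101000, #) ⊢ (p, 101000, A#) ⊢ (p, 01000, B#) ⊢ (p, 1000, #) ⊢ (q, 000, B#) ⊢ (q, 000, AB#) ⊢ (q, 00, B#) ⊢ (q, 00, AB#) ⊢ (q, 0, B#) ⊢ (q, 0, AB#) ⊢ (q, ε, B#) ⊢ (q, ε, AB#)
All input consumed; M is in state q.

q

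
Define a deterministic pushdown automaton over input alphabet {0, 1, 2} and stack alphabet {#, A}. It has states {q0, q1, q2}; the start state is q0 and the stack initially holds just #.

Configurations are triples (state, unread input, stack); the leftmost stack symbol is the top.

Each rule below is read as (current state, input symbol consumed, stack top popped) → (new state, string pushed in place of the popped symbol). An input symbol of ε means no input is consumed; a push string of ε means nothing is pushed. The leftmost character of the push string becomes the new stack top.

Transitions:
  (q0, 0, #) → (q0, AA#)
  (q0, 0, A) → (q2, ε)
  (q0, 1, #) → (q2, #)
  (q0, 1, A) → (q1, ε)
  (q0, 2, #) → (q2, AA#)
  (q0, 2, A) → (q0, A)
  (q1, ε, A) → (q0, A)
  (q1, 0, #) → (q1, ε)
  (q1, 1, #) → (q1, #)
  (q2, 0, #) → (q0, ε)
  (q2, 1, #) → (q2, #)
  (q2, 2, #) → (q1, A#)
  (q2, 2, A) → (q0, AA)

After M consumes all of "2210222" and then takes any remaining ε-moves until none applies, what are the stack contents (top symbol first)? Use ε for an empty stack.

AA#

(q0, 2210222, #)
  read 2, top #: go to q2, push AA# → (q2, 210222, AA#)
  read 2, top A: go to q0, push AA → (q0, 10222, AAA#)
  read 1, top A: go to q1, push ε → (q1, 0222, AA#)
  ε-move, top A: go to q0, push A → (q0, 0222, AA#)
  read 0, top A: go to q2, push ε → (q2, 222, A#)
  read 2, top A: go to q0, push AA → (q0, 22, AA#)
  read 2, top A: go to q0, push A → (q0, 2, AA#)
  read 2, top A: go to q0, push A → (q0, ε, AA#)
All input consumed in state q0 with stack AA#.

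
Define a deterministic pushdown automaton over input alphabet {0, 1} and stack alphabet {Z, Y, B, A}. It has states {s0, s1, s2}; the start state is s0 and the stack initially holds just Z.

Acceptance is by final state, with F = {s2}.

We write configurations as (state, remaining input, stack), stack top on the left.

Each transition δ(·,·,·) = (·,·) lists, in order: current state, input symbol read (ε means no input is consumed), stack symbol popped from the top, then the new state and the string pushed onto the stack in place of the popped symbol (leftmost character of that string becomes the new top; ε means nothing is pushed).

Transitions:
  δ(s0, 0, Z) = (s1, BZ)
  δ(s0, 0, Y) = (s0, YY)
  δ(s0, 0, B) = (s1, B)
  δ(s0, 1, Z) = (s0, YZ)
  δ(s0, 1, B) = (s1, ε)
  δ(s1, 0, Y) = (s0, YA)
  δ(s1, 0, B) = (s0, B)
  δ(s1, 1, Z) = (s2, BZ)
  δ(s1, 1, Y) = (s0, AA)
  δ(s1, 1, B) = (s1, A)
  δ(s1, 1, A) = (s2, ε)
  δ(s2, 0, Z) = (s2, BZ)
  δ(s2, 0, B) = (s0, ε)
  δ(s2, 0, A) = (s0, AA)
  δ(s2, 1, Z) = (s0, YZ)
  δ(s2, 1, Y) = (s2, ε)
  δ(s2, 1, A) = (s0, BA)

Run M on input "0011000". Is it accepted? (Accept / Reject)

(s0, 0011000, Z) ⊢ (s1, 011000, BZ) ⊢ (s0, 11000, BZ) ⊢ (s1, 1000, Z) ⊢ (s2, 000, BZ) ⊢ (s0, 00, Z) ⊢ (s1, 0, BZ) ⊢ (s0, ε, BZ)
All input consumed; state s0 ∉ F and no further ε-move applies.

Reject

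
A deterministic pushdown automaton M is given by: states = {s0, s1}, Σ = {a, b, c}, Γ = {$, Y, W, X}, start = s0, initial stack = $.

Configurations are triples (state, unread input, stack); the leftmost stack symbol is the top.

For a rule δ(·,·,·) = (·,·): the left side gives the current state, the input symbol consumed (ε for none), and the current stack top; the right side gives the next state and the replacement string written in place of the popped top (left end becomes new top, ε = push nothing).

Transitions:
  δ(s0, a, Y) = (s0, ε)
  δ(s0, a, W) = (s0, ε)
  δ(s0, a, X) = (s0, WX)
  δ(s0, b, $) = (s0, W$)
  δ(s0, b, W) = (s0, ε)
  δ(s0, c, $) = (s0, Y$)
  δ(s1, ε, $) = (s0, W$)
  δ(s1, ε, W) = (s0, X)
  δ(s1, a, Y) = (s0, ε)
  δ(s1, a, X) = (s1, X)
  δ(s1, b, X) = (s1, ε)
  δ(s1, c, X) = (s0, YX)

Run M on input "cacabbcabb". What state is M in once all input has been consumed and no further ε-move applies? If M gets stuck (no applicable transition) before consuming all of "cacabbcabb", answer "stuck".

s0

(s0, cacabbcabb, $) ⊢ (s0, acabbcabb, Y$) ⊢ (s0, cabbcabb, $) ⊢ (s0, abbcabb, Y$) ⊢ (s0, bbcabb, $) ⊢ (s0, bcabb, W$) ⊢ (s0, cabb, $) ⊢ (s0, abb, Y$) ⊢ (s0, bb, $) ⊢ (s0, b, W$) ⊢ (s0, ε, $)
All input consumed; M is in state s0.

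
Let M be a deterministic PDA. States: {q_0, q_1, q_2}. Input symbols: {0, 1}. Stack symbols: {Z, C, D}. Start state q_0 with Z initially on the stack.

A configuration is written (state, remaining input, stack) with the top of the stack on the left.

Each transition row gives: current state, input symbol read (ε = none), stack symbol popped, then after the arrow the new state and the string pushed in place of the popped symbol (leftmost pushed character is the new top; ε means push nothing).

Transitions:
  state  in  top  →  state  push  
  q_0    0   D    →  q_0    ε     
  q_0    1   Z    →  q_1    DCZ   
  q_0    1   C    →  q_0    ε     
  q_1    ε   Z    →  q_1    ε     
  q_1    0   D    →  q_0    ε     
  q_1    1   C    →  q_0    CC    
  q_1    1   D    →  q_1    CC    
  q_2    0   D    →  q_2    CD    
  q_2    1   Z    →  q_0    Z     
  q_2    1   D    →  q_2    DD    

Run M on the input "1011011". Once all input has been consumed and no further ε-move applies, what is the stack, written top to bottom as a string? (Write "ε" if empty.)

DCZ

(q_0, 1011011, Z)
  read 1, top Z: go to q_1, push DCZ → (q_1, 011011, DCZ)
  read 0, top D: go to q_0, push ε → (q_0, 11011, CZ)
  read 1, top C: go to q_0, push ε → (q_0, 1011, Z)
  read 1, top Z: go to q_1, push DCZ → (q_1, 011, DCZ)
  read 0, top D: go to q_0, push ε → (q_0, 11, CZ)
  read 1, top C: go to q_0, push ε → (q_0, 1, Z)
  read 1, top Z: go to q_1, push DCZ → (q_1, ε, DCZ)
All input consumed in state q_1 with stack DCZ.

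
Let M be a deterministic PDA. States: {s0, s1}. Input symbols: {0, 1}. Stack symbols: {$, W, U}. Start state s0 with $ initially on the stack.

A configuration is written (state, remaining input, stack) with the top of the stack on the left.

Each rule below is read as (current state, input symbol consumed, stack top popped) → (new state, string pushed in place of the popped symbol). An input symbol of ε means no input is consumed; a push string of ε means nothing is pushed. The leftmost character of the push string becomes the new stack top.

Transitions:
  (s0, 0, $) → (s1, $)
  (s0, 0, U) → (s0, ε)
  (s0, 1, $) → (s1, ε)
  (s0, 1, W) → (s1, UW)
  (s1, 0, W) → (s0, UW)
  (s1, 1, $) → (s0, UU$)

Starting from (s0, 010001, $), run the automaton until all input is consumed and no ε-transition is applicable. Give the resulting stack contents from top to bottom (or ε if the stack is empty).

(s0, 010001, $)
  read 0, top $: go to s1, push $ → (s1, 10001, $)
  read 1, top $: go to s0, push UU$ → (s0, 0001, UU$)
  read 0, top U: go to s0, push ε → (s0, 001, U$)
  read 0, top U: go to s0, push ε → (s0, 01, $)
  read 0, top $: go to s1, push $ → (s1, 1, $)
  read 1, top $: go to s0, push UU$ → (s0, ε, UU$)
All input consumed in state s0 with stack UU$.

UU$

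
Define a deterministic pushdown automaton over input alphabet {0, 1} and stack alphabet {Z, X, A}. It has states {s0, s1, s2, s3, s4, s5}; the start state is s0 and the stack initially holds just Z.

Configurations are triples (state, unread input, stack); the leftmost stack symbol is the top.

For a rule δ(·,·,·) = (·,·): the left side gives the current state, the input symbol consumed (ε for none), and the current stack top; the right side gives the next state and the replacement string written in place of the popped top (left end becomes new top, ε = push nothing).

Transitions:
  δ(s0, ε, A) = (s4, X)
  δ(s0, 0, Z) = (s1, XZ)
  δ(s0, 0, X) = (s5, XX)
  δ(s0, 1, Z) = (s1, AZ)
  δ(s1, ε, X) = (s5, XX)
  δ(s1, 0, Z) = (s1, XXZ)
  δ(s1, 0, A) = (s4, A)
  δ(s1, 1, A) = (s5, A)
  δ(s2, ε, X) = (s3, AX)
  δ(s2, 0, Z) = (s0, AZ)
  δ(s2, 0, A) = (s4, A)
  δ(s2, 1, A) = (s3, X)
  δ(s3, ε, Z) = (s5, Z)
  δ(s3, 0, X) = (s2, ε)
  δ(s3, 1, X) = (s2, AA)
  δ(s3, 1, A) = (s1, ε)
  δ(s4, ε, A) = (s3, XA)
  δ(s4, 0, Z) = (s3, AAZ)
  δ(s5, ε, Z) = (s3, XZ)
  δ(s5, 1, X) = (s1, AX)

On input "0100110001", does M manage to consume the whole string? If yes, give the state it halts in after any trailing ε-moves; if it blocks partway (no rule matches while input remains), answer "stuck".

(s0, 0100110001, Z) ⊢ (s1, 100110001, XZ) ⊢ (s5, 100110001, XXZ) ⊢ (s1, 00110001, AXXZ) ⊢ (s4, 0110001, AXXZ) ⊢ (s3, 0110001, XAXXZ) ⊢ (s2, 110001, AXXZ) ⊢ (s3, 10001, XXXZ) ⊢ (s2, 0001, AAXXZ) ⊢ (s4, 001, AAXXZ) ⊢ (s3, 001, XAAXXZ) ⊢ (s2, 01, AAXXZ) ⊢ (s4, 1, AAXXZ) ⊢ (s3, 1, XAAXXZ) ⊢ (s2, ε, AAAAXXZ)
All input consumed; M is in state s2.

s2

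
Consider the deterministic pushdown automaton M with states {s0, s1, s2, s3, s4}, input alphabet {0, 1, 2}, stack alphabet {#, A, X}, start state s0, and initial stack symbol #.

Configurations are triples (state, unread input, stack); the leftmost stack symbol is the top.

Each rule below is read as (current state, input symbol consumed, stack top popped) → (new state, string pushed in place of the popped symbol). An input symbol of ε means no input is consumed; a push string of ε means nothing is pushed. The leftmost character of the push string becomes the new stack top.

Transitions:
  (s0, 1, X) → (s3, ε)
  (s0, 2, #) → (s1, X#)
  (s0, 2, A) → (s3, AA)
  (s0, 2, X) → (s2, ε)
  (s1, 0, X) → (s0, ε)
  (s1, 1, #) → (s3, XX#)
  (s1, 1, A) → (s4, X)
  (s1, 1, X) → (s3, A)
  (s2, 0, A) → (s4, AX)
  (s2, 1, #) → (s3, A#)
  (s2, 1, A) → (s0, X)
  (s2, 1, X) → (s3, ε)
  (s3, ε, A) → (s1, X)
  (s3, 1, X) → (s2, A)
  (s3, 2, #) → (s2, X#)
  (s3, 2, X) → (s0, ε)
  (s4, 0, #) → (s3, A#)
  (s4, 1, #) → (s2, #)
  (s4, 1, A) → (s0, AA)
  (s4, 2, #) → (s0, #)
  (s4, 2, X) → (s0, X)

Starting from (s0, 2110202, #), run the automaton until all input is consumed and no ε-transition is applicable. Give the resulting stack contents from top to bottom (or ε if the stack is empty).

X#

(s0, 2110202, #)
  read 2, top #: go to s1, push X# → (s1, 110202, X#)
  read 1, top X: go to s3, push A → (s3, 10202, A#)
  ε-move, top A: go to s1, push X → (s1, 10202, X#)
  read 1, top X: go to s3, push A → (s3, 0202, A#)
  ε-move, top A: go to s1, push X → (s1, 0202, X#)
  read 0, top X: go to s0, push ε → (s0, 202, #)
  read 2, top #: go to s1, push X# → (s1, 02, X#)
  read 0, top X: go to s0, push ε → (s0, 2, #)
  read 2, top #: go to s1, push X# → (s1, ε, X#)
All input consumed in state s1 with stack X#.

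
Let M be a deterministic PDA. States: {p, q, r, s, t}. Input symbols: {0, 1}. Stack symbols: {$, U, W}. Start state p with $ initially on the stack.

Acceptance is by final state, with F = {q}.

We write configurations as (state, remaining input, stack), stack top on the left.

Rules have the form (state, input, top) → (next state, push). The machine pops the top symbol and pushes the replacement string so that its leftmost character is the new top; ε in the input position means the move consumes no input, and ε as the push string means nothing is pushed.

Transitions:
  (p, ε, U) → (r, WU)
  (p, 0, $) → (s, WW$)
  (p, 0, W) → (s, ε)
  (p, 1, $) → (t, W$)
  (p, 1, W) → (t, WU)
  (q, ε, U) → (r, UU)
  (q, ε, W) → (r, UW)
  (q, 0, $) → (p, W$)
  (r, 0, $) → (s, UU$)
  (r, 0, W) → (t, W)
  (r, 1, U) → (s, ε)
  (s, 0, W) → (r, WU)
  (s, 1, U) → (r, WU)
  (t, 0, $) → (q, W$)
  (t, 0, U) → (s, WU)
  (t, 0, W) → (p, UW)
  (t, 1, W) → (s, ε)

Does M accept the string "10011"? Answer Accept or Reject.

Reject

(p, 10011, $)
  read 1, top $: go to t, push W$ → (t, 0011, W$)
  read 0, top W: go to p, push UW → (p, 011, UW$)
  ε-move, top U: go to r, push WU → (r, 011, WUW$)
  read 0, top W: go to t, push W → (t, 11, WUW$)
  read 1, top W: go to s, push ε → (s, 1, UW$)
  read 1, top U: go to r, push WU → (r, ε, WUW$)
All input consumed; state r ∉ F and no further ε-move applies.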